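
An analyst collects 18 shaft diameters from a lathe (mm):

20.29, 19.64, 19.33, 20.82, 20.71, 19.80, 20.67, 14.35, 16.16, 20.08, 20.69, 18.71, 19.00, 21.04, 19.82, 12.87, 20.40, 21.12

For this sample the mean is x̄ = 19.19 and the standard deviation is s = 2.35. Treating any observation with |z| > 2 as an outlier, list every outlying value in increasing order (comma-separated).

Cutoffs at x̄ ± 2s: 19.19 ± 2·2.35 = [14.49, 23.89].
12.87: z = -2.69, |z| > 2 → outlier.
14.35: z = -2.06, |z| > 2 → outlier.
Every other value lies within [14.49, 23.89].

12.87, 14.35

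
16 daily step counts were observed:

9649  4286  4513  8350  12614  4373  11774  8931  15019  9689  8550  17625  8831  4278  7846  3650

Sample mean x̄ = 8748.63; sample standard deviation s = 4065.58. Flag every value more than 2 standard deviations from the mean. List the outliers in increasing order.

Cutoffs at x̄ ± 2s: 8748.63 ± 2·4065.58 = [617.47, 16879.79].
17625: z = 2.18, |z| > 2 → outlier.
Every other value lies within [617.47, 16879.79].

17625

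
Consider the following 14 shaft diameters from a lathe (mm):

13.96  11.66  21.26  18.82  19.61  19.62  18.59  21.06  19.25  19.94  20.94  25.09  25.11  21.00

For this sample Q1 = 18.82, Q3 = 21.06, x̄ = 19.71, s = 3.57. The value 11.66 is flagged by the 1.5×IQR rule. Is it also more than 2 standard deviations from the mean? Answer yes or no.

z = (11.66 − 19.71) / 3.57 = -2.25.
|z| = 2.25 > 2.

yes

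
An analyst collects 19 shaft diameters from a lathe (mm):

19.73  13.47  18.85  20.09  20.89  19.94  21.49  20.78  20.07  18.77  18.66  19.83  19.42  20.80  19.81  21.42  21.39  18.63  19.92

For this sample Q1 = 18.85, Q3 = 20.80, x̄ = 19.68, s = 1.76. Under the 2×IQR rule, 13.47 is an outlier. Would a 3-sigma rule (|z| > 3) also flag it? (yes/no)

z = (13.47 − 19.68) / 1.76 = -3.53.
|z| = 3.53 > 3.

yes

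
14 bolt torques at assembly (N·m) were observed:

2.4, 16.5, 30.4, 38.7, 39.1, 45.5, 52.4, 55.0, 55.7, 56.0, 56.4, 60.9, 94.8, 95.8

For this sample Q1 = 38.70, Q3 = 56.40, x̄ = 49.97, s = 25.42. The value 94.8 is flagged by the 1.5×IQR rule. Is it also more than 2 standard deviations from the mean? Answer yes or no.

z = (94.8 − 49.97) / 25.42 = 1.76.
|z| = 1.76 ≤ 2.

no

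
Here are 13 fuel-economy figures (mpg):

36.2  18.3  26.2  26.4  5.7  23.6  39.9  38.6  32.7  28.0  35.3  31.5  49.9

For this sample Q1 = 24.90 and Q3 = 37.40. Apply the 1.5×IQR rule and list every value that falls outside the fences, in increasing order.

5.7

IQR = Q3 − Q1 = 37.40 − 24.90 = 12.50.
Lower fence = Q1 − 1.5·IQR = 24.90 − 18.75 = 6.15.
Upper fence = Q3 + 1.5·IQR = 37.40 + 18.75 = 56.15.
5.7 < 6.15 → outlier.
All remaining values lie within [6.15, 56.15].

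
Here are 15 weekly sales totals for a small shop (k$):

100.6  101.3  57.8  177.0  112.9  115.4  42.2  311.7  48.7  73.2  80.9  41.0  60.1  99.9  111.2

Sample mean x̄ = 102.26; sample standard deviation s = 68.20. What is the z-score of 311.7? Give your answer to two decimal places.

z = (311.7 − 102.26) / 68.20 = 3.07.

3.07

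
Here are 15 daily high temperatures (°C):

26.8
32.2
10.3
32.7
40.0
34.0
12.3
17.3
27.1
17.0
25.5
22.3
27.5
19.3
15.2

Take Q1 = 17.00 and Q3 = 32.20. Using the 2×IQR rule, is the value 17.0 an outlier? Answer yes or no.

no

IQR = Q3 − Q1 = 32.20 − 17.00 = 15.20.
Lower fence = Q1 − 2·IQR = 17.00 − 30.40 = -13.40.
Upper fence = Q3 + 2·IQR = 32.20 + 30.40 = 62.60.
17.0 lies within [-13.40, 62.60].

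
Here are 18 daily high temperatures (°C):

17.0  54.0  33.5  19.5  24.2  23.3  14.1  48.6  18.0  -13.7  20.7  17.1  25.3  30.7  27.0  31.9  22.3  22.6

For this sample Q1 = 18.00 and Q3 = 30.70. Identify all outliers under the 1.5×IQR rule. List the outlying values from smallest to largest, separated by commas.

-13.7, 54.0

IQR = Q3 − Q1 = 30.70 − 18.00 = 12.70.
Lower fence = Q1 − 1.5·IQR = 18.00 − 19.05 = -1.05.
Upper fence = Q3 + 1.5·IQR = 30.70 + 19.05 = 49.75.
-13.7 < -1.05 → outlier.
54.0 > 49.75 → outlier.
All remaining values lie within [-1.05, 49.75].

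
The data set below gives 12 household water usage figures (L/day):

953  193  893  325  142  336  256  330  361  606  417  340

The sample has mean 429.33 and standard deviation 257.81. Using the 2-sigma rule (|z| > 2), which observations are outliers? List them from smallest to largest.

Cutoffs at x̄ ± 2s: 429.33 ± 2·257.81 = [-86.29, 944.95].
953: z = 2.03, |z| > 2 → outlier.
Every other value lies within [-86.29, 944.95].

953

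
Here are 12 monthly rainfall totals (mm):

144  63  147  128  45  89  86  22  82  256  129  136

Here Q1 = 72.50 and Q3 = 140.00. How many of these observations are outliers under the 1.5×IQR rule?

IQR = 67.50; fences at 72.50 − 101.25 = -28.75 and 140.00 + 101.25 = 241.25.
Outside the cutoffs: 256.

1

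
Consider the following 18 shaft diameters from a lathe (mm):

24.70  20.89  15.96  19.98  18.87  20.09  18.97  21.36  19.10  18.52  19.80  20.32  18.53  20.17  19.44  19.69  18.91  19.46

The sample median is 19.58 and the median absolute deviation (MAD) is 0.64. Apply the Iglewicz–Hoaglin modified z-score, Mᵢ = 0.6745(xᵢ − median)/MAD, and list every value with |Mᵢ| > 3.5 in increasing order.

|Mᵢ| > 3.5 ⇔ |xᵢ − 19.58| > 3.5·0.64/0.6745 = 3.32.
So outliers lie outside [16.26, 22.90].
15.96: M = -3.82 → outlier.
24.70: M = 5.40 → outlier.

15.96, 24.70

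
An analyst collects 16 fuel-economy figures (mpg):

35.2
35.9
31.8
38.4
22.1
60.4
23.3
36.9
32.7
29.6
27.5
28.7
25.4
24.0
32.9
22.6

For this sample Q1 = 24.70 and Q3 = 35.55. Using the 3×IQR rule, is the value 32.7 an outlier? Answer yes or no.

IQR = Q3 − Q1 = 35.55 − 24.70 = 10.85.
Lower fence = Q1 − 3·IQR = 24.70 − 32.55 = -7.85.
Upper fence = Q3 + 3·IQR = 35.55 + 32.55 = 68.10.
32.7 lies within [-7.85, 68.10].

no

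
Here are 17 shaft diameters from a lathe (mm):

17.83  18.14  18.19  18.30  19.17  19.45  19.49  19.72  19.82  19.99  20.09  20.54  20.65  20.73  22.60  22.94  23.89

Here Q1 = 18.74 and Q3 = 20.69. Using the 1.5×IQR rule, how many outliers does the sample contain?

1

IQR = 1.95; fences at 18.74 − 2.925 = 15.815 and 20.69 + 2.925 = 23.615.
Outside the cutoffs: 23.89.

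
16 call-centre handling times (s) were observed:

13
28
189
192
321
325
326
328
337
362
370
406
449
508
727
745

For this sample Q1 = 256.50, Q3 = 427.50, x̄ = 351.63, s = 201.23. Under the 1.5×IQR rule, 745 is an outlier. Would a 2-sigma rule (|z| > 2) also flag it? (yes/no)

no

z = (745 − 351.63) / 201.23 = 1.95.
|z| = 1.95 ≤ 2.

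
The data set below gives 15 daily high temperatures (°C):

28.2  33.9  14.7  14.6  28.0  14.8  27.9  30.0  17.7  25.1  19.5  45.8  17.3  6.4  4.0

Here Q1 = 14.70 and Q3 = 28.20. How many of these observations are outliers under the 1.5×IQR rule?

IQR = 13.50; fences at 14.70 − 20.25 = -5.55 and 28.20 + 20.25 = 48.45.
Every value lies within the cutoffs.

0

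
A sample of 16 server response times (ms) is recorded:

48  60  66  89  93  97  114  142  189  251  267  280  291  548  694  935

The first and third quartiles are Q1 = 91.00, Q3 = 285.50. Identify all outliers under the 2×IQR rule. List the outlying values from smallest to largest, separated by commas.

694, 935

IQR = Q3 − Q1 = 285.50 − 91.00 = 194.50.
Lower fence = Q1 − 2·IQR = 91.00 − 389.00 = -298.00.
Upper fence = Q3 + 2·IQR = 285.50 + 389.00 = 674.50.
694 > 674.50 → outlier.
935 > 674.50 → outlier.
All remaining values lie within [-298.00, 674.50].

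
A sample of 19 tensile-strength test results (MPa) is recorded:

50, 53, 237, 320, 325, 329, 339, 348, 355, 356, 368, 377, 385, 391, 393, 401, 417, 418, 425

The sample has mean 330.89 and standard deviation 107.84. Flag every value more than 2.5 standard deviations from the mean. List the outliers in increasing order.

50, 53

Cutoffs at x̄ ± 2.5s: 330.89 ± 2.5·107.84 = [61.29, 600.49].
50: z = -2.60, |z| > 2.5 → outlier.
53: z = -2.58, |z| > 2.5 → outlier.
Every other value lies within [61.29, 600.49].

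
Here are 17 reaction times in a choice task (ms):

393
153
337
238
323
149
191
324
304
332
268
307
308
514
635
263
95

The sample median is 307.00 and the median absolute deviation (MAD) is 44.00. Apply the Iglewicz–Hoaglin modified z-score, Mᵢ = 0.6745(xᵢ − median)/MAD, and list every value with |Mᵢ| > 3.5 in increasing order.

635

|Mᵢ| > 3.5 ⇔ |xᵢ − 307.00| > 3.5·44.00/0.6745 = 228.32.
So outliers lie outside [78.68, 535.32].
635: M = 5.03 → outlier.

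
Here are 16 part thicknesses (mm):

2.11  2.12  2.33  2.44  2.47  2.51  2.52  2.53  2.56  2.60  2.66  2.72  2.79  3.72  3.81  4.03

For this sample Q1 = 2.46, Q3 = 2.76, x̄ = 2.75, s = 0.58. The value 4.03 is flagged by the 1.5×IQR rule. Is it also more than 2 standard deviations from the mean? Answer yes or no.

z = (4.03 − 2.75) / 0.58 = 2.21.
|z| = 2.21 > 2.

yes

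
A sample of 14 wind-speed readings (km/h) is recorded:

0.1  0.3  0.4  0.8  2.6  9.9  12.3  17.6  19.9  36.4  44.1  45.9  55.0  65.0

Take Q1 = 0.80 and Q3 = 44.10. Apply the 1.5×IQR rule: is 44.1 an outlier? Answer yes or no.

IQR = Q3 − Q1 = 44.10 − 0.80 = 43.30.
Lower fence = Q1 − 1.5·IQR = 0.80 − 64.95 = -64.15.
Upper fence = Q3 + 1.5·IQR = 44.10 + 64.95 = 109.05.
44.1 lies within [-64.15, 109.05].

no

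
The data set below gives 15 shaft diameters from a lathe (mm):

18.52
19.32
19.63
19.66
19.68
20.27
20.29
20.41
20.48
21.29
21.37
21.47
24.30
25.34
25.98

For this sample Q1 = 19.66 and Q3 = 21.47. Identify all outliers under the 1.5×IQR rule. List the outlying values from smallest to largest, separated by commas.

24.30, 25.34, 25.98

IQR = Q3 − Q1 = 21.47 − 19.66 = 1.81.
Lower fence = Q1 − 1.5·IQR = 19.66 − 2.715 = 16.945.
Upper fence = Q3 + 1.5·IQR = 21.47 + 2.715 = 24.185.
24.30 > 24.185 → outlier.
25.34 > 24.185 → outlier.
25.98 > 24.185 → outlier.
All remaining values lie within [16.945, 24.185].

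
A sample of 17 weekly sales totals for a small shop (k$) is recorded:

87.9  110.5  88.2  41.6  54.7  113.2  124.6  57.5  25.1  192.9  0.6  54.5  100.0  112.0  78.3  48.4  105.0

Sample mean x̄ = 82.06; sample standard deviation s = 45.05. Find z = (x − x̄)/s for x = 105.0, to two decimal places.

z = (105.0 − 82.06) / 45.05 = 0.51.

0.51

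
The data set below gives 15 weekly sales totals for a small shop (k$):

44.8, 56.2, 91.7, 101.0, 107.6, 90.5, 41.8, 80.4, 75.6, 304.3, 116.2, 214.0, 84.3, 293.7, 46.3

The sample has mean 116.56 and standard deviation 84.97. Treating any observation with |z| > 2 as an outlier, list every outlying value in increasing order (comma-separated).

293.7, 304.3

Cutoffs at x̄ ± 2s: 116.56 ± 2·84.97 = [-53.38, 286.50].
293.7: z = 2.08, |z| > 2 → outlier.
304.3: z = 2.21, |z| > 2 → outlier.
Every other value lies within [-53.38, 286.50].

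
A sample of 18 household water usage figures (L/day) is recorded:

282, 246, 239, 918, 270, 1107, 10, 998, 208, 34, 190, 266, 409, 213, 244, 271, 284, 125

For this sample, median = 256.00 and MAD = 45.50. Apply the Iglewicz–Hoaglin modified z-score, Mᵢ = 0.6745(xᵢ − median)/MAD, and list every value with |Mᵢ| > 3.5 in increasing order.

|Mᵢ| > 3.5 ⇔ |xᵢ − 256.00| > 3.5·45.50/0.6745 = 236.10.
So outliers lie outside [19.90, 492.10].
10: M = -3.65 → outlier.
918: M = 9.81 → outlier.
998: M = 11.00 → outlier.
1107: M = 12.62 → outlier.

10, 918, 998, 1107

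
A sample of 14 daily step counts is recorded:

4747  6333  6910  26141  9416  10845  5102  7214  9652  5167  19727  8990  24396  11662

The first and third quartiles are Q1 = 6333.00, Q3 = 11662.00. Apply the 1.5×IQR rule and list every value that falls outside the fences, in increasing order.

19727, 24396, 26141

IQR = Q3 − Q1 = 11662.00 − 6333.00 = 5329.00.
Lower fence = Q1 − 1.5·IQR = 6333.00 − 7993.50 = -1660.50.
Upper fence = Q3 + 1.5·IQR = 11662.00 + 7993.50 = 19655.50.
19727 > 19655.50 → outlier.
24396 > 19655.50 → outlier.
26141 > 19655.50 → outlier.
All remaining values lie within [-1660.50, 19655.50].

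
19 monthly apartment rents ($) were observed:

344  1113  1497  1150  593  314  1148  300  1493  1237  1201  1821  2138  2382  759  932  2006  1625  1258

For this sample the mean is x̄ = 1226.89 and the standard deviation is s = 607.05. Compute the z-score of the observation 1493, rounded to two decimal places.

0.44

z = (1493 − 1226.89) / 607.05 = 0.44.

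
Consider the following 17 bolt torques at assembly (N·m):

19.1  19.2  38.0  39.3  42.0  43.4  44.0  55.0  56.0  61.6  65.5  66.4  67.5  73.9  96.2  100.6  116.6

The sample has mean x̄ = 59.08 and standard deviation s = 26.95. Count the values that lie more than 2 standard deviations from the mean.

1

Cutoffs: x̄ ± 2s = [5.18, 112.98].
Outside the cutoffs: 116.6.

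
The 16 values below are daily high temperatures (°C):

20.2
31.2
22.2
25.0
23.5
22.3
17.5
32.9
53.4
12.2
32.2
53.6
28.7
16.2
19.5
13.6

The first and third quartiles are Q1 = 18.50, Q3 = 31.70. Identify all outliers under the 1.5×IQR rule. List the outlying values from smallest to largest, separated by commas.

53.4, 53.6

IQR = Q3 − Q1 = 31.70 − 18.50 = 13.20.
Lower fence = Q1 − 1.5·IQR = 18.50 − 19.80 = -1.30.
Upper fence = Q3 + 1.5·IQR = 31.70 + 19.80 = 51.50.
53.4 > 51.50 → outlier.
53.6 > 51.50 → outlier.
All remaining values lie within [-1.30, 51.50].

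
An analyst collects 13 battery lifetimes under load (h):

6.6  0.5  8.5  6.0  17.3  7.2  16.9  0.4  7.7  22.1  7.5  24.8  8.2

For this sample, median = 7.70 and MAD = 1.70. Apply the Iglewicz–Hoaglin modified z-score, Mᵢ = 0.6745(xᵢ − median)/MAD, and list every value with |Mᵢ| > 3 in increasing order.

|Mᵢ| > 3 ⇔ |xᵢ − 7.70| > 3·1.70/0.6745 = 7.56.
So outliers lie outside [0.14, 15.26].
16.9: M = 3.65 → outlier.
17.3: M = 3.81 → outlier.
22.1: M = 5.71 → outlier.
24.8: M = 6.78 → outlier.

16.9, 17.3, 22.1, 24.8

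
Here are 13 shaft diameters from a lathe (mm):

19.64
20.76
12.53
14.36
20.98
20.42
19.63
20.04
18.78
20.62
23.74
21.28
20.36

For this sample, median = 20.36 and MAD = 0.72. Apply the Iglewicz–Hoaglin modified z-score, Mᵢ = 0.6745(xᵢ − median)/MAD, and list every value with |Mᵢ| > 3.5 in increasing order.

|Mᵢ| > 3.5 ⇔ |xᵢ − 20.36| > 3.5·0.72/0.6745 = 3.74.
So outliers lie outside [16.62, 24.10].
12.53: M = -7.34 → outlier.
14.36: M = -5.62 → outlier.

12.53, 14.36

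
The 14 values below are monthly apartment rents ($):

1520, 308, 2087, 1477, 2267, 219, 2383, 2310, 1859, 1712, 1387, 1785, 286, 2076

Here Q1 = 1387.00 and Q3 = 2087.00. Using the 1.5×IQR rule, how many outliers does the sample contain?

3

IQR = 700.00; fences at 1387.00 − 1050.00 = 337.00 and 2087.00 + 1050.00 = 3137.00.
Outside the cutoffs: 219, 286, 308.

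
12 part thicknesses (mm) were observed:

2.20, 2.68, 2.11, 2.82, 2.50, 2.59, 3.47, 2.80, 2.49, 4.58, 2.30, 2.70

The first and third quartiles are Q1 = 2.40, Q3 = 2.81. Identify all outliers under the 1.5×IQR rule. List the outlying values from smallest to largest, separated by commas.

IQR = Q3 − Q1 = 2.81 − 2.40 = 0.41.
Lower fence = Q1 − 1.5·IQR = 2.40 − 0.615 = 1.785.
Upper fence = Q3 + 1.5·IQR = 2.81 + 0.615 = 3.425.
3.47 > 3.425 → outlier.
4.58 > 3.425 → outlier.
All remaining values lie within [1.785, 3.425].

3.47, 4.58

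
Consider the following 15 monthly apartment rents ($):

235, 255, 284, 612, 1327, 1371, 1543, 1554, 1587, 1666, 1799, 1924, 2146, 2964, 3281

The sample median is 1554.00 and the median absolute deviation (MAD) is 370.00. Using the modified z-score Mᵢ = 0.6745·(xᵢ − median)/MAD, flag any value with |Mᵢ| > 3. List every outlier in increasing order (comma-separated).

|Mᵢ| > 3 ⇔ |xᵢ − 1554.00| > 3·370.00/0.6745 = 1645.66.
So outliers lie outside [-91.66, 3199.66].
3281: M = 3.15 → outlier.

3281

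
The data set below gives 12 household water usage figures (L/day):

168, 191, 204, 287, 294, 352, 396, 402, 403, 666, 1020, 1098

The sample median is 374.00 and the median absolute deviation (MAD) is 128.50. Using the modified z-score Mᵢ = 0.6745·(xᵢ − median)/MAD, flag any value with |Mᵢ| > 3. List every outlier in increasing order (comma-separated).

1020, 1098

|Mᵢ| > 3 ⇔ |xᵢ − 374.00| > 3·128.50/0.6745 = 571.53.
So outliers lie outside [-197.53, 945.53].
1020: M = 3.39 → outlier.
1098: M = 3.80 → outlier.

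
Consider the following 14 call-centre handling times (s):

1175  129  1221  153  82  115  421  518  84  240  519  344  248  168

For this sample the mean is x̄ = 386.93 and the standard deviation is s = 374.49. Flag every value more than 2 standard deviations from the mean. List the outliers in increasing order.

Cutoffs at x̄ ± 2s: 386.93 ± 2·374.49 = [-362.05, 1135.91].
1175: z = 2.10, |z| > 2 → outlier.
1221: z = 2.23, |z| > 2 → outlier.
Every other value lies within [-362.05, 1135.91].

1175, 1221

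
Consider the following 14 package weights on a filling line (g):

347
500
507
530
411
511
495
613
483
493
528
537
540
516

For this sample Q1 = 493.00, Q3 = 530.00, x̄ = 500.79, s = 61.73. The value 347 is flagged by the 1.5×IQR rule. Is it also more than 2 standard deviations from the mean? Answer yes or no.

yes

z = (347 − 500.79) / 61.73 = -2.49.
|z| = 2.49 > 2.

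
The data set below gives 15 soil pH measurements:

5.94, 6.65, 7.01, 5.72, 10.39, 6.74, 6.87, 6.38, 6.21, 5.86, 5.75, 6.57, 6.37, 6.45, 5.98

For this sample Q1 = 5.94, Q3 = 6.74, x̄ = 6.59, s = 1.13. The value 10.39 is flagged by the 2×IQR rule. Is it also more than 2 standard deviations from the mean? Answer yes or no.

z = (10.39 − 6.59) / 1.13 = 3.36.
|z| = 3.36 > 2.

yes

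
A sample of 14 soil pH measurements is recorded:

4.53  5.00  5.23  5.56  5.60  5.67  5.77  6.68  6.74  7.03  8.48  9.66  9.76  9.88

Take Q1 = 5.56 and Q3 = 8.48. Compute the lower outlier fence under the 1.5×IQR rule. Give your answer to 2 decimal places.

1.18

IQR = Q3 − Q1 = 8.48 − 5.56 = 2.92.
Lower fence = Q1 − 1.5·IQR = 5.56 − 4.38 = 1.18.
Upper fence = Q3 + 1.5·IQR = 8.48 + 4.38 = 12.86.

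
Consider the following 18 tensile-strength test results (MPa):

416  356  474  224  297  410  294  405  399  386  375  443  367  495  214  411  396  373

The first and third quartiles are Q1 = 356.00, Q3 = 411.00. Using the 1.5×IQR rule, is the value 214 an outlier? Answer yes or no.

IQR = Q3 − Q1 = 411.00 − 356.00 = 55.00.
Lower fence = Q1 − 1.5·IQR = 356.00 − 82.50 = 273.50.
Upper fence = Q3 + 1.5·IQR = 411.00 + 82.50 = 493.50.
214 lies below the lower fence.

yes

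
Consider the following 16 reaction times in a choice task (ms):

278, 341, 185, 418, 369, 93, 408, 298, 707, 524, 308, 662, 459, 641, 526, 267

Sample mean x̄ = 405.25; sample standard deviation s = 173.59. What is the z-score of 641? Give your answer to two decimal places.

z = (641 − 405.25) / 173.59 = 1.36.

1.36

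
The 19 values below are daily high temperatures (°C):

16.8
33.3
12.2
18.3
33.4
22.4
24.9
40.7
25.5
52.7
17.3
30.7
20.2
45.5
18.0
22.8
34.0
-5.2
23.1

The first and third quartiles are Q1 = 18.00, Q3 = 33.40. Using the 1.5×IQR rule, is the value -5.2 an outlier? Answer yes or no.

yes

IQR = Q3 − Q1 = 33.40 − 18.00 = 15.40.
Lower fence = Q1 − 1.5·IQR = 18.00 − 23.10 = -5.10.
Upper fence = Q3 + 1.5·IQR = 33.40 + 23.10 = 56.50.
-5.2 lies below the lower fence.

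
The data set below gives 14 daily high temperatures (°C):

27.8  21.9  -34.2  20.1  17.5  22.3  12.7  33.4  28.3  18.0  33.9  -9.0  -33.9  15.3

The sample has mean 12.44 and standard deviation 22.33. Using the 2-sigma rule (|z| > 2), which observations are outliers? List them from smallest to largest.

Cutoffs at x̄ ± 2s: 12.44 ± 2·22.33 = [-32.22, 57.10].
-34.2: z = -2.09, |z| > 2 → outlier.
-33.9: z = -2.08, |z| > 2 → outlier.
Every other value lies within [-32.22, 57.10].

-34.2, -33.9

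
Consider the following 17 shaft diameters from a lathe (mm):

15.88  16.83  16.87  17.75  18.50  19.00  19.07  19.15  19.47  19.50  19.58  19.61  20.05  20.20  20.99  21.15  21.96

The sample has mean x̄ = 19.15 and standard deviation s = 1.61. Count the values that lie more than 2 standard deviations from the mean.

Cutoffs: x̄ ± 2s = [15.93, 22.37].
Outside the cutoffs: 15.88.

1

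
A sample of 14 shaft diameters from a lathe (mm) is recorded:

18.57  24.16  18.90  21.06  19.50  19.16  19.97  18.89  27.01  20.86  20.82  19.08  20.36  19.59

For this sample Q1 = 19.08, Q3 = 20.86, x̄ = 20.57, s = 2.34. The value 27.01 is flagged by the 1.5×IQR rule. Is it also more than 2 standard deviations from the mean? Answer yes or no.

z = (27.01 − 20.57) / 2.34 = 2.75.
|z| = 2.75 > 2.

yes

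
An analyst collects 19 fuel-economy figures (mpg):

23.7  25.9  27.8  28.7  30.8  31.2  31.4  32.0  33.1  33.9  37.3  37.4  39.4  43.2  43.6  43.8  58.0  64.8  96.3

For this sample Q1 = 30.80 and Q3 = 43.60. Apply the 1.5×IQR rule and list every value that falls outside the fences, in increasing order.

64.8, 96.3

IQR = Q3 − Q1 = 43.60 − 30.80 = 12.80.
Lower fence = Q1 − 1.5·IQR = 30.80 − 19.20 = 11.60.
Upper fence = Q3 + 1.5·IQR = 43.60 + 19.20 = 62.80.
64.8 > 62.80 → outlier.
96.3 > 62.80 → outlier.
All remaining values lie within [11.60, 62.80].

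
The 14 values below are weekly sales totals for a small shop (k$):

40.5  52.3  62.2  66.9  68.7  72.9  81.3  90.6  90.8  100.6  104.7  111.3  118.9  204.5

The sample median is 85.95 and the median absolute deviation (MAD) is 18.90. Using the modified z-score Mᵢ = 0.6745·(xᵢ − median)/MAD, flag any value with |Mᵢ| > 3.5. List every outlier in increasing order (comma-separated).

204.5

|Mᵢ| > 3.5 ⇔ |xᵢ − 85.95| > 3.5·18.90/0.6745 = 98.07.
So outliers lie outside [-12.12, 184.02].
204.5: M = 4.23 → outlier.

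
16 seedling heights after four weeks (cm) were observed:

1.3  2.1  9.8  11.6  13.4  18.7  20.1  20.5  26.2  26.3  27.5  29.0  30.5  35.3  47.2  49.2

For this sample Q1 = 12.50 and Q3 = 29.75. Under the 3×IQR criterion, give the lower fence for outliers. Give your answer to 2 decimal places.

IQR = Q3 − Q1 = 29.75 − 12.50 = 17.25.
Lower fence = Q1 − 3·IQR = 12.50 − 51.75 = -39.25.
Upper fence = Q3 + 3·IQR = 29.75 + 51.75 = 81.50.

-39.25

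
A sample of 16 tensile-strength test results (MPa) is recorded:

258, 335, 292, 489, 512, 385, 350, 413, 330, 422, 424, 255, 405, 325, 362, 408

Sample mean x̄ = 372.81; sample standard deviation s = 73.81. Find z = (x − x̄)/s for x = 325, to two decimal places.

z = (325 − 372.81) / 73.81 = -0.65.

-0.65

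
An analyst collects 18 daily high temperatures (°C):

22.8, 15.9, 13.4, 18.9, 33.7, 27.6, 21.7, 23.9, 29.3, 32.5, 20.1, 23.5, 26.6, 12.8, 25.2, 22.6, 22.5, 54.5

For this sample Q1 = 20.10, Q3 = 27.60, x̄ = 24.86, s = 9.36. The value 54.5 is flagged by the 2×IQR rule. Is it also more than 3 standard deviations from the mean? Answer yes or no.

z = (54.5 − 24.86) / 9.36 = 3.17.
|z| = 3.17 > 3.

yes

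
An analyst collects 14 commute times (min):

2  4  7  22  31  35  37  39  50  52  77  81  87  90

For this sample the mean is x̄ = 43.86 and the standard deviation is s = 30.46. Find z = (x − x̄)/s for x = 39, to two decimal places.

-0.16

z = (39 − 43.86) / 30.46 = -0.16.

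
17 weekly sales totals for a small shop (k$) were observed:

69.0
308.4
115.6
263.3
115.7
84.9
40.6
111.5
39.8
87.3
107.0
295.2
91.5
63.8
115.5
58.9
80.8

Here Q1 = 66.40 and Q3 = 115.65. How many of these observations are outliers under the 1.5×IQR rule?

3

IQR = 49.25; fences at 66.40 − 73.875 = -7.475 and 115.65 + 73.875 = 189.525.
Outside the cutoffs: 263.3, 295.2, 308.4.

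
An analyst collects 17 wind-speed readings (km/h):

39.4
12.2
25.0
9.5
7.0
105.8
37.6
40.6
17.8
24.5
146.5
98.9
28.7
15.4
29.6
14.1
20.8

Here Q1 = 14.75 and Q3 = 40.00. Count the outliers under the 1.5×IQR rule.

IQR = 25.25; fences at 14.75 − 37.875 = -23.125 and 40.00 + 37.875 = 77.875.
Outside the cutoffs: 98.9, 105.8, 146.5.

3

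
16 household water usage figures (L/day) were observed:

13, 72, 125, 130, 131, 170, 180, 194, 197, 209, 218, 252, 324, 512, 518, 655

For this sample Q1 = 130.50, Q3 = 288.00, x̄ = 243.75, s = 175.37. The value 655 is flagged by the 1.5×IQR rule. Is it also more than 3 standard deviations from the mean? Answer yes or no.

z = (655 − 243.75) / 175.37 = 2.35.
|z| = 2.35 ≤ 3.

no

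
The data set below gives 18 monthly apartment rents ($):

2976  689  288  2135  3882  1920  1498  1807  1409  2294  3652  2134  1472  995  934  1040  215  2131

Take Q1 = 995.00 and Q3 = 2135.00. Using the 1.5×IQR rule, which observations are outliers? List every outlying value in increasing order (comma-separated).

IQR = Q3 − Q1 = 2135.00 − 995.00 = 1140.00.
Lower fence = Q1 − 1.5·IQR = 995.00 − 1710.00 = -715.00.
Upper fence = Q3 + 1.5·IQR = 2135.00 + 1710.00 = 3845.00.
3882 > 3845.00 → outlier.
All remaining values lie within [-715.00, 3845.00].

3882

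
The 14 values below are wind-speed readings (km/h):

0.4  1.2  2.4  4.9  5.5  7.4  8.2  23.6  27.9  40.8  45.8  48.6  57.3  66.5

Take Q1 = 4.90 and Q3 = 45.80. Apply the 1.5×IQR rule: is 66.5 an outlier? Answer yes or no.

IQR = Q3 − Q1 = 45.80 − 4.90 = 40.90.
Lower fence = Q1 − 1.5·IQR = 4.90 − 61.35 = -56.45.
Upper fence = Q3 + 1.5·IQR = 45.80 + 61.35 = 107.15.
66.5 lies within [-56.45, 107.15].

no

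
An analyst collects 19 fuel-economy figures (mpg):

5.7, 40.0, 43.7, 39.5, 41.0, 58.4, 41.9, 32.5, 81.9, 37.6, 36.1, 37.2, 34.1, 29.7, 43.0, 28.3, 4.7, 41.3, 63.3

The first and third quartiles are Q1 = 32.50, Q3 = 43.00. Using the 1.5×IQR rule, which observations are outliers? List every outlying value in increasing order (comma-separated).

IQR = Q3 − Q1 = 43.00 − 32.50 = 10.50.
Lower fence = Q1 − 1.5·IQR = 32.50 − 15.75 = 16.75.
Upper fence = Q3 + 1.5·IQR = 43.00 + 15.75 = 58.75.
4.7 < 16.75 → outlier.
5.7 < 16.75 → outlier.
63.3 > 58.75 → outlier.
81.9 > 58.75 → outlier.
All remaining values lie within [16.75, 58.75].

4.7, 5.7, 63.3, 81.9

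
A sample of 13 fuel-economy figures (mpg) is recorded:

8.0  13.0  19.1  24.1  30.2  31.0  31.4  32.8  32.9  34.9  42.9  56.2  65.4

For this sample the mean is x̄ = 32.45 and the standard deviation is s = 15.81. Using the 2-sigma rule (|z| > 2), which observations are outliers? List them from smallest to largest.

Cutoffs at x̄ ± 2s: 32.45 ± 2·15.81 = [0.83, 64.07].
65.4: z = 2.08, |z| > 2 → outlier.
Every other value lies within [0.83, 64.07].

65.4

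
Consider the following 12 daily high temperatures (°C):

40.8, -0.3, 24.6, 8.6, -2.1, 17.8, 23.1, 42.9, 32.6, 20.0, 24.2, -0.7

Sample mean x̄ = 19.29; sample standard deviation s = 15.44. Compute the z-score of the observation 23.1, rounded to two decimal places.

0.25

z = (23.1 − 19.29) / 15.44 = 0.25.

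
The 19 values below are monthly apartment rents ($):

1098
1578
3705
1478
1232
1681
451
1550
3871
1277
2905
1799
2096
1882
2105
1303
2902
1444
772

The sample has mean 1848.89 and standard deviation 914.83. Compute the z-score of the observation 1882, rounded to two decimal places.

0.04

z = (1882 − 1848.89) / 914.83 = 0.04.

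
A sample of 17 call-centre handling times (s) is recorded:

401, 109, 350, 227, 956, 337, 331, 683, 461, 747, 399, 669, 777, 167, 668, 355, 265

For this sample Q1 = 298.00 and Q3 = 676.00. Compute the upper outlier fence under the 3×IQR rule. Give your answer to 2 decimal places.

IQR = Q3 − Q1 = 676.00 − 298.00 = 378.00.
Lower fence = Q1 − 3·IQR = 298.00 − 1134.00 = -836.00.
Upper fence = Q3 + 3·IQR = 676.00 + 1134.00 = 1810.00.

1810.00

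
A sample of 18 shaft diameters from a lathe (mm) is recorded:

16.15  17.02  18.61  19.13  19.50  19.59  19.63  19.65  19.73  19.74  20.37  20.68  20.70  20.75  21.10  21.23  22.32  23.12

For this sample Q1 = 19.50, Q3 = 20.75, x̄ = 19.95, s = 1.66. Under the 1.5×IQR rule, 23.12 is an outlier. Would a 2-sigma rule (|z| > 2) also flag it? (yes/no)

no

z = (23.12 − 19.95) / 1.66 = 1.91.
|z| = 1.91 ≤ 2.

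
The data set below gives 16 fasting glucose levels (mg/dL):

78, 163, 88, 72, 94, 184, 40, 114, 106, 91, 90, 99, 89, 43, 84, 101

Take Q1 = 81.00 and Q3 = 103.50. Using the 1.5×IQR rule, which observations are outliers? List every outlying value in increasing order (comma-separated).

40, 43, 163, 184

IQR = Q3 − Q1 = 103.50 − 81.00 = 22.50.
Lower fence = Q1 − 1.5·IQR = 81.00 − 33.75 = 47.25.
Upper fence = Q3 + 1.5·IQR = 103.50 + 33.75 = 137.25.
40 < 47.25 → outlier.
43 < 47.25 → outlier.
163 > 137.25 → outlier.
184 > 137.25 → outlier.
All remaining values lie within [47.25, 137.25].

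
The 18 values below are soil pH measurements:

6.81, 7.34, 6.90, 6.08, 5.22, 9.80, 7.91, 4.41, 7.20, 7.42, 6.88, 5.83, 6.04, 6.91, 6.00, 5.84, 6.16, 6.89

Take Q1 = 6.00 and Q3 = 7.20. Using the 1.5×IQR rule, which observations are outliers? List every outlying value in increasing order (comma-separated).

9.80

IQR = Q3 − Q1 = 7.20 − 6.00 = 1.20.
Lower fence = Q1 − 1.5·IQR = 6.00 − 1.80 = 4.20.
Upper fence = Q3 + 1.5·IQR = 7.20 + 1.80 = 9.00.
9.80 > 9.00 → outlier.
All remaining values lie within [4.20, 9.00].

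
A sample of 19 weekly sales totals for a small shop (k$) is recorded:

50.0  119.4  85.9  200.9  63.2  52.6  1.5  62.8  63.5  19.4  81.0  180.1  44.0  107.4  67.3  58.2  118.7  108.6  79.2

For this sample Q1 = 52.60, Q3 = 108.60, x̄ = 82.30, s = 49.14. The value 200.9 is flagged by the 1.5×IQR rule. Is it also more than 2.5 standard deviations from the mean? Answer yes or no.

no

z = (200.9 − 82.30) / 49.14 = 2.41.
|z| = 2.41 ≤ 2.5.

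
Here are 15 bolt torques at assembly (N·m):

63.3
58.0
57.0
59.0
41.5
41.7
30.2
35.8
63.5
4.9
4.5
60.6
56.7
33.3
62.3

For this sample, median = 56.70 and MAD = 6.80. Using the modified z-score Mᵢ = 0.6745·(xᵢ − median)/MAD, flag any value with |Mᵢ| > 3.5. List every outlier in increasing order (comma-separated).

4.5, 4.9

|Mᵢ| > 3.5 ⇔ |xᵢ − 56.70| > 3.5·6.80/0.6745 = 35.29.
So outliers lie outside [21.41, 91.99].
4.5: M = -5.18 → outlier.
4.9: M = -5.14 → outlier.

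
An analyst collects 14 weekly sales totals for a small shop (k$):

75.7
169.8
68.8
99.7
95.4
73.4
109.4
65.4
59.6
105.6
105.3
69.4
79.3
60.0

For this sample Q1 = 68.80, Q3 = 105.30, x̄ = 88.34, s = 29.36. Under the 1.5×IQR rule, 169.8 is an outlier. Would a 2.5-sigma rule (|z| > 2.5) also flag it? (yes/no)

yes

z = (169.8 − 88.34) / 29.36 = 2.77.
|z| = 2.77 > 2.5.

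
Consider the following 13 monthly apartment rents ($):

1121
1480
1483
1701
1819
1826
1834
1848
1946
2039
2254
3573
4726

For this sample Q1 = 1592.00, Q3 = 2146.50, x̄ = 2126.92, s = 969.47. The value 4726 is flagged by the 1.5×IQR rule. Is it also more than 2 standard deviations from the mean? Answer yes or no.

z = (4726 − 2126.92) / 969.47 = 2.68.
|z| = 2.68 > 2.

yes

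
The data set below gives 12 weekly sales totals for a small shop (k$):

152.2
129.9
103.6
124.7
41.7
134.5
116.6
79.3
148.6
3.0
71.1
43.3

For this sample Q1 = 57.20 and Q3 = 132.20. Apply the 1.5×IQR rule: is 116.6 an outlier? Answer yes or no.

no

IQR = Q3 − Q1 = 132.20 − 57.20 = 75.00.
Lower fence = Q1 − 1.5·IQR = 57.20 − 112.50 = -55.30.
Upper fence = Q3 + 1.5·IQR = 132.20 + 112.50 = 244.70.
116.6 lies within [-55.30, 244.70].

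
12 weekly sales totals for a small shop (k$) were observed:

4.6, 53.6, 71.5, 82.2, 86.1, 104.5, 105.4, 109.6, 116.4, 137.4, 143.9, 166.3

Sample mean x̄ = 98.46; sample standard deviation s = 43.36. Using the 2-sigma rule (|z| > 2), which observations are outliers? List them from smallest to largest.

4.6

Cutoffs at x̄ ± 2s: 98.46 ± 2·43.36 = [11.74, 185.18].
4.6: z = -2.16, |z| > 2 → outlier.
Every other value lies within [11.74, 185.18].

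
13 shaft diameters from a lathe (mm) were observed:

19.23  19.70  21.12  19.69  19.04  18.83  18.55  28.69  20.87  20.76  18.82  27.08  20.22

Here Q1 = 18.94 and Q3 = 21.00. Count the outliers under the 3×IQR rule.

1

IQR = 2.06; fences at 18.94 − 6.18 = 12.76 and 21.00 + 6.18 = 27.18.
Outside the cutoffs: 28.69.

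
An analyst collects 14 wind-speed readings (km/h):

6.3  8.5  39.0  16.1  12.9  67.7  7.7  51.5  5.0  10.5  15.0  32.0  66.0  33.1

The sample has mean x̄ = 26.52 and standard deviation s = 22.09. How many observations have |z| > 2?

Cutoffs: x̄ ± 2s = [-17.66, 70.70].
Every value lies within the cutoffs.

0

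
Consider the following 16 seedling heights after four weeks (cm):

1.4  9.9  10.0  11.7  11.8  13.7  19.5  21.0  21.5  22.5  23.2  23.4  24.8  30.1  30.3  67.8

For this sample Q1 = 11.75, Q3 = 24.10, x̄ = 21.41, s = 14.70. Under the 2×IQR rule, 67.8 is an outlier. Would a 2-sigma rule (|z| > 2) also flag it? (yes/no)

yes

z = (67.8 − 21.41) / 14.70 = 3.16.
|z| = 3.16 > 2.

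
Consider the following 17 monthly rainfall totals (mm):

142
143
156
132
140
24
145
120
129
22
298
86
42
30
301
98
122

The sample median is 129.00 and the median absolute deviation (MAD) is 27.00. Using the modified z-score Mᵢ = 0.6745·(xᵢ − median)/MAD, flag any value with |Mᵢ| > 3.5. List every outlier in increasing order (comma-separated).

298, 301

|Mᵢ| > 3.5 ⇔ |xᵢ − 129.00| > 3.5·27.00/0.6745 = 140.10.
So outliers lie outside [-11.10, 269.10].
298: M = 4.22 → outlier.
301: M = 4.30 → outlier.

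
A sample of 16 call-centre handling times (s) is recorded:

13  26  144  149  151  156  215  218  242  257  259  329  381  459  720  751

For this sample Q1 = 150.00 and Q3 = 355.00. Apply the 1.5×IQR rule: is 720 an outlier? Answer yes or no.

yes

IQR = Q3 − Q1 = 355.00 − 150.00 = 205.00.
Lower fence = Q1 − 1.5·IQR = 150.00 − 307.50 = -157.50.
Upper fence = Q3 + 1.5·IQR = 355.00 + 307.50 = 662.50.
720 lies above the upper fence.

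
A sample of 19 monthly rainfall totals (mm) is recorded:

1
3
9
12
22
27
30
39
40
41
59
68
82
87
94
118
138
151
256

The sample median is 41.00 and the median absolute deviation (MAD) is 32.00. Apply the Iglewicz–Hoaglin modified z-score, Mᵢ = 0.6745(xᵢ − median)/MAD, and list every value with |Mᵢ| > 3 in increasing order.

256

|Mᵢ| > 3 ⇔ |xᵢ − 41.00| > 3·32.00/0.6745 = 142.33.
So outliers lie outside [-101.33, 183.33].
256: M = 4.53 → outlier.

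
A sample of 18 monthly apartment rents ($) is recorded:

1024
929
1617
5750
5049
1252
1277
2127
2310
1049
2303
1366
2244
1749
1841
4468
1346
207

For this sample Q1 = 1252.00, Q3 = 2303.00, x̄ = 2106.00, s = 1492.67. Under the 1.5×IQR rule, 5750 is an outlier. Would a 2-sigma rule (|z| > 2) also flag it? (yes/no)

yes

z = (5750 − 2106.00) / 1492.67 = 2.44.
|z| = 2.44 > 2.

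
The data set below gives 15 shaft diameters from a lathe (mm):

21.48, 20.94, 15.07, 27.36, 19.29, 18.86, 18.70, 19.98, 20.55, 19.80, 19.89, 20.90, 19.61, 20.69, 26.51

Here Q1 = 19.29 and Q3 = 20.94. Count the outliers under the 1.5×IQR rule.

3

IQR = 1.65; fences at 19.29 − 2.475 = 16.815 and 20.94 + 2.475 = 23.415.
Outside the cutoffs: 15.07, 26.51, 27.36.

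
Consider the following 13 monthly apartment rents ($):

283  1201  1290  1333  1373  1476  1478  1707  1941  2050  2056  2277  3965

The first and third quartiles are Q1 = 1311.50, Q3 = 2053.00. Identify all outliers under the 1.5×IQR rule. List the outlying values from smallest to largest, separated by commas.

3965

IQR = Q3 − Q1 = 2053.00 − 1311.50 = 741.50.
Lower fence = Q1 − 1.5·IQR = 1311.50 − 1112.25 = 199.25.
Upper fence = Q3 + 1.5·IQR = 2053.00 + 1112.25 = 3165.25.
3965 > 3165.25 → outlier.
All remaining values lie within [199.25, 3165.25].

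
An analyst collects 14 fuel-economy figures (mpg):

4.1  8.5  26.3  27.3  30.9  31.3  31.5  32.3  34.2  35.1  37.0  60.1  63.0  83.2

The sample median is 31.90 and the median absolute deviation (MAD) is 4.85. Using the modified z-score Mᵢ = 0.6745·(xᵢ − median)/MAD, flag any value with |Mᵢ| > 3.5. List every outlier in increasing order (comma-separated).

4.1, 60.1, 63.0, 83.2

|Mᵢ| > 3.5 ⇔ |xᵢ − 31.90| > 3.5·4.85/0.6745 = 25.17.
So outliers lie outside [6.73, 57.07].
4.1: M = -3.87 → outlier.
60.1: M = 3.92 → outlier.
63.0: M = 4.33 → outlier.
83.2: M = 7.13 → outlier.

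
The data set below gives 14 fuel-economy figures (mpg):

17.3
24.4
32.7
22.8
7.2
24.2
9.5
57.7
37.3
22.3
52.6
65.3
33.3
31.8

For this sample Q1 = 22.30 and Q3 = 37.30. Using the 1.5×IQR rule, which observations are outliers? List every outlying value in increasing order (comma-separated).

65.3

IQR = Q3 − Q1 = 37.30 − 22.30 = 15.00.
Lower fence = Q1 − 1.5·IQR = 22.30 − 22.50 = -0.20.
Upper fence = Q3 + 1.5·IQR = 37.30 + 22.50 = 59.80.
65.3 > 59.80 → outlier.
All remaining values lie within [-0.20, 59.80].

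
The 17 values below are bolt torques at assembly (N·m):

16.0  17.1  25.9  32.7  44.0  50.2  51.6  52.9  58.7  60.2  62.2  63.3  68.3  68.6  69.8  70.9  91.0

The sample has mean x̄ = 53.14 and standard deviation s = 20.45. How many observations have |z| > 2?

0

Cutoffs: x̄ ± 2s = [12.24, 94.04].
Every value lies within the cutoffs.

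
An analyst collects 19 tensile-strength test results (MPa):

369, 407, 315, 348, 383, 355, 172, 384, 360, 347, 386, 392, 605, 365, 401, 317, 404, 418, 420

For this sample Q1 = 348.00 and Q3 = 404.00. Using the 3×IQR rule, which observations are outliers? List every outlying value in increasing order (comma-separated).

IQR = Q3 − Q1 = 404.00 − 348.00 = 56.00.
Lower fence = Q1 − 3·IQR = 348.00 − 168.00 = 180.00.
Upper fence = Q3 + 3·IQR = 404.00 + 168.00 = 572.00.
172 < 180.00 → outlier.
605 > 572.00 → outlier.
All remaining values lie within [180.00, 572.00].

172, 605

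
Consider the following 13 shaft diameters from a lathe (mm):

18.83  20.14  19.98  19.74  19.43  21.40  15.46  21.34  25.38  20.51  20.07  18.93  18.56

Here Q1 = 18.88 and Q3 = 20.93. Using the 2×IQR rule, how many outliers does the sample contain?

1

IQR = 2.05; fences at 18.88 − 4.10 = 14.78 and 20.93 + 4.10 = 25.03.
Outside the cutoffs: 25.38.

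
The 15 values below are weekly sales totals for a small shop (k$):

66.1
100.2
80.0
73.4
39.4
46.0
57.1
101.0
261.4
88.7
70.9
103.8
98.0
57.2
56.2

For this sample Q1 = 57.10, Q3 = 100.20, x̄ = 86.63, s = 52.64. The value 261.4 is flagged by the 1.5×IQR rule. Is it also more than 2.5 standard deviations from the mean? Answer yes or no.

z = (261.4 − 86.63) / 52.64 = 3.32.
|z| = 3.32 > 2.5.

yes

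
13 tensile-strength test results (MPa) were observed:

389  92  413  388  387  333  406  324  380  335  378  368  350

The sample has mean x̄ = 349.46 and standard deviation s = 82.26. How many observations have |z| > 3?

1

Cutoffs: x̄ ± 3s = [102.68, 596.24].
Outside the cutoffs: 92.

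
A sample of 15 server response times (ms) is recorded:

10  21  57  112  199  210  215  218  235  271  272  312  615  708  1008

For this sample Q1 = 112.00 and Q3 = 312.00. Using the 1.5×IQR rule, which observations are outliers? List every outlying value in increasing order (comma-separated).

IQR = Q3 − Q1 = 312.00 − 112.00 = 200.00.
Lower fence = Q1 − 1.5·IQR = 112.00 − 300.00 = -188.00.
Upper fence = Q3 + 1.5·IQR = 312.00 + 300.00 = 612.00.
615 > 612.00 → outlier.
708 > 612.00 → outlier.
1008 > 612.00 → outlier.
All remaining values lie within [-188.00, 612.00].

615, 708, 1008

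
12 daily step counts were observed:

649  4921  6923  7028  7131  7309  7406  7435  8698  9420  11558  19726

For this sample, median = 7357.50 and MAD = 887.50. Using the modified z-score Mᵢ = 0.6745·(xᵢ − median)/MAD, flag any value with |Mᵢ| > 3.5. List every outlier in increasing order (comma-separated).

|Mᵢ| > 3.5 ⇔ |xᵢ − 7357.50| > 3.5·887.50/0.6745 = 4605.26.
So outliers lie outside [2752.24, 11962.76].
649: M = -5.10 → outlier.
19726: M = 9.40 → outlier.

649, 19726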